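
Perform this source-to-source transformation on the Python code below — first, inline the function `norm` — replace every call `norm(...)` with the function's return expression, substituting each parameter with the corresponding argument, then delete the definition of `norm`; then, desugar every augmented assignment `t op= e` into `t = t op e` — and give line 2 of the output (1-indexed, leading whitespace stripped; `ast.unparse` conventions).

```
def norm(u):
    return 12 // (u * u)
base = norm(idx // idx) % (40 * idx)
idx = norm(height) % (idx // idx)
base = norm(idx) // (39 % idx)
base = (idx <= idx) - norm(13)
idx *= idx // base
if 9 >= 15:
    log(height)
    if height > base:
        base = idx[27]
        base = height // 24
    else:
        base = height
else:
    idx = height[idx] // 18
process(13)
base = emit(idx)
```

idx = 12 // (height * height) % (idx // idx)

Transformed code:
base = 12 // (idx // idx * (idx // idx)) % (40 * idx)
idx = 12 // (height * height) % (idx // idx)
base = 12 // (idx * idx) // (39 % idx)
base = (idx <= idx) - 12 // (13 * 13)
idx = idx * (idx // base)
if 9 >= 15:
    log(height)
    if height > base:
        base = idx[27]
        base = height // 24
    else:
        base = height
else:
    idx = height[idx] // 18
process(13)
base = emit(idx)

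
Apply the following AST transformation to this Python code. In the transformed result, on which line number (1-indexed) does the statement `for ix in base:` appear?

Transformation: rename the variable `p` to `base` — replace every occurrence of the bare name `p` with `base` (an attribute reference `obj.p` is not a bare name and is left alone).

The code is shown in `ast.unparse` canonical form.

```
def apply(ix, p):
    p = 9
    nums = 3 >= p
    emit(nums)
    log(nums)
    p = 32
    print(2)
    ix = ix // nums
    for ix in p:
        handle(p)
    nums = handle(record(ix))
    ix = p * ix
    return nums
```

Transformed code:
def apply(ix, base):
    base = 9
    nums = 3 >= base
    emit(nums)
    log(nums)
    base = 32
    print(2)
    ix = ix // nums
    for ix in base:
        handle(base)
    nums = handle(record(ix))
    ix = base * ix
    return nums

9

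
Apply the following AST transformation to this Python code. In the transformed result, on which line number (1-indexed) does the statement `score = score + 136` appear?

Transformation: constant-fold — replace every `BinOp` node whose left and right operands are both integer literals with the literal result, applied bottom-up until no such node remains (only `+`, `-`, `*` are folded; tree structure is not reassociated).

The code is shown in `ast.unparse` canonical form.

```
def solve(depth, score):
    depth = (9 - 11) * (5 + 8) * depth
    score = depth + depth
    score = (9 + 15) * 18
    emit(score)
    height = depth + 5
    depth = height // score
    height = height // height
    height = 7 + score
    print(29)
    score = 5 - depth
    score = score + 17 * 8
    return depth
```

Transformed code:
def solve(depth, score):
    depth = -26 * depth
    score = depth + depth
    score = 432
    emit(score)
    height = depth + 5
    depth = height // score
    height = height // height
    height = 7 + score
    print(29)
    score = 5 - depth
    score = score + 136
    return depth

12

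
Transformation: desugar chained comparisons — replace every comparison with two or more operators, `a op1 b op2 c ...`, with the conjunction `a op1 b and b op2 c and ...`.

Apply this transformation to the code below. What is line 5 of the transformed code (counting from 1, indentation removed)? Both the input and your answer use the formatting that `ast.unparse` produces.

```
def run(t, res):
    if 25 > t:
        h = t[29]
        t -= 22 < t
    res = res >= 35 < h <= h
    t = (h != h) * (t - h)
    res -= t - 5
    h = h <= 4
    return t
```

Transformed code:
def run(t, res):
    if 25 > t:
        h = t[29]
        t -= 22 < t
    res = res >= 35 and 35 < h and (h <= h)
    t = (h != h) * (t - h)
    res -= t - 5
    h = h <= 4
    return t

res = res >= 35 and 35 < h and (h <= h)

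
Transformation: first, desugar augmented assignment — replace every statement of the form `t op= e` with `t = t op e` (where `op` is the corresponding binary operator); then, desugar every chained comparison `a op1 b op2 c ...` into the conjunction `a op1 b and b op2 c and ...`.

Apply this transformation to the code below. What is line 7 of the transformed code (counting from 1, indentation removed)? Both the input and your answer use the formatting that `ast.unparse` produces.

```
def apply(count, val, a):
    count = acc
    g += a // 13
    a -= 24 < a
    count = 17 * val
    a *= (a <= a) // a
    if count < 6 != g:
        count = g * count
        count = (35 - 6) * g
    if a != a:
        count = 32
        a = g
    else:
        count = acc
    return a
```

Transformed code:
def apply(count, val, a):
    count = acc
    g = g + a // 13
    a = a - (24 < a)
    count = 17 * val
    a = a * ((a <= a) // a)
    if count < 6 and 6 != g:
        count = g * count
        count = (35 - 6) * g
    if a != a:
        count = 32
        a = g
    else:
        count = acc
    return a

if count < 6 and 6 != g:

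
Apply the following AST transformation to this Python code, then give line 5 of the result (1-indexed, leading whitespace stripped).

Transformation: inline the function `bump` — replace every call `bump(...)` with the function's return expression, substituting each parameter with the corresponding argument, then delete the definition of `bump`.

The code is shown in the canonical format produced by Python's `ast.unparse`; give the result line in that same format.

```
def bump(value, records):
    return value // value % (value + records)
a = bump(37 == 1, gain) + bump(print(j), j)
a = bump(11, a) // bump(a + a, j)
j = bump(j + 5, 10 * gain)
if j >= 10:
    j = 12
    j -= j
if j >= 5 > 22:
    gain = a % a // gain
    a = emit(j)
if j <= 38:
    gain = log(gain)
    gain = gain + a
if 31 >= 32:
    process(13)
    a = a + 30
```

Transformed code:
a = (37 == 1) // (37 == 1) % ((37 == 1) + gain) + print(j) // print(j) % (print(j) + j)
a = 11 // 11 % (11 + a) // ((a + a) // (a + a) % (a + a + j))
j = (j + 5) // (j + 5) % (j + 5 + 10 * gain)
if j >= 10:
    j = 12
    j -= j
if j >= 5 > 22:
    gain = a % a // gain
    a = emit(j)
if j <= 38:
    gain = log(gain)
    gain = gain + a
if 31 >= 32:
    process(13)
    a = a + 30

j = 12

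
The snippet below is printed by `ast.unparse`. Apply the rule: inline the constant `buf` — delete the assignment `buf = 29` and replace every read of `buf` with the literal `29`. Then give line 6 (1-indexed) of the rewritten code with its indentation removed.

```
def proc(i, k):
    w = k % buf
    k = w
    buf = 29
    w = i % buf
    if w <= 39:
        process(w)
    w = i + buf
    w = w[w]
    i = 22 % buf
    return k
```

Transformed code:
def proc(i, k):
    w = k % 29
    k = w
    w = i % 29
    if w <= 39:
        process(w)
    w = i + 29
    w = w[w]
    i = 22 % 29
    return k

process(w)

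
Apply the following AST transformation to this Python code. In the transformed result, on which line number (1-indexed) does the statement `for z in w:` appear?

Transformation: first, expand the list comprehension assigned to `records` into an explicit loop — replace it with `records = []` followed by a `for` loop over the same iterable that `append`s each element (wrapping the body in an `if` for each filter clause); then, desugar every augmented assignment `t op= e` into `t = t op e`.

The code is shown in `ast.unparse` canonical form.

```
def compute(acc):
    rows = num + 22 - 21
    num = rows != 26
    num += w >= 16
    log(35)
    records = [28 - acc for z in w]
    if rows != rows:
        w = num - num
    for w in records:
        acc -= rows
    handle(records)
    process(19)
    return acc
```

Transformed code:
def compute(acc):
    rows = num + 22 - 21
    num = rows != 26
    num = num + (w >= 16)
    log(35)
    records = []
    for z in w:
        records.append(28 - acc)
    if rows != rows:
        w = num - num
    for w in records:
        acc = acc - rows
    handle(records)
    process(19)
    return acc

7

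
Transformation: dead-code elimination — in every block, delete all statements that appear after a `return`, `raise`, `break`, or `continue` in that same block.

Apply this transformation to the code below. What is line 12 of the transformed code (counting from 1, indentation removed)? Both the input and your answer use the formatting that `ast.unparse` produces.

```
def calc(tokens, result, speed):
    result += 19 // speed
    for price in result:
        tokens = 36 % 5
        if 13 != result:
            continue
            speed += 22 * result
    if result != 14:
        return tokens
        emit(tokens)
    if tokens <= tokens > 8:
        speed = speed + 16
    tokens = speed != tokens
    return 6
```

Transformed code:
def calc(tokens, result, speed):
    result += 19 // speed
    for price in result:
        tokens = 36 % 5
        if 13 != result:
            continue
    if result != 14:
        return tokens
    if tokens <= tokens > 8:
        speed = speed + 16
    tokens = speed != tokens
    return 6

return 6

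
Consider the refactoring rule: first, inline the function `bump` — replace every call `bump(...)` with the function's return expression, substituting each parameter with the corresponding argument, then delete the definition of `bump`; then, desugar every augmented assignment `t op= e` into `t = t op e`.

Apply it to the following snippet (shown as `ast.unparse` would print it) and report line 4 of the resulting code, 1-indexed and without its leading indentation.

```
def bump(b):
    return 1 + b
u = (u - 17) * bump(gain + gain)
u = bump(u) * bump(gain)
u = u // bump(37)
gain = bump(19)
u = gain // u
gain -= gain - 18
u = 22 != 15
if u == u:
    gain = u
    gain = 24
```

Transformed code:
u = (u - 17) * (1 + (gain + gain))
u = (1 + u) * (1 + gain)
u = u // (1 + 37)
gain = 1 + 19
u = gain // u
gain = gain - (gain - 18)
u = 22 != 15
if u == u:
    gain = u
    gain = 24

gain = 1 + 19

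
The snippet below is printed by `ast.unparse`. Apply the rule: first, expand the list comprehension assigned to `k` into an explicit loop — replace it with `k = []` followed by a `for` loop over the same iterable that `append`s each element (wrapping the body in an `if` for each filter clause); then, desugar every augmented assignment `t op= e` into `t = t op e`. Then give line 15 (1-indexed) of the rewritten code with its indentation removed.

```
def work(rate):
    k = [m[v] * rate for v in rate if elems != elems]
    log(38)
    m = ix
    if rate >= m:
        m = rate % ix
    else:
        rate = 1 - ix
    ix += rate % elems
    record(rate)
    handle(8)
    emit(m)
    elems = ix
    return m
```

Transformed code:
def work(rate):
    k = []
    for v in rate:
        if elems != elems:
            k.append(m[v] * rate)
    log(38)
    m = ix
    if rate >= m:
        m = rate % ix
    else:
        rate = 1 - ix
    ix = ix + rate % elems
    record(rate)
    handle(8)
    emit(m)
    elems = ix
    return m

emit(m)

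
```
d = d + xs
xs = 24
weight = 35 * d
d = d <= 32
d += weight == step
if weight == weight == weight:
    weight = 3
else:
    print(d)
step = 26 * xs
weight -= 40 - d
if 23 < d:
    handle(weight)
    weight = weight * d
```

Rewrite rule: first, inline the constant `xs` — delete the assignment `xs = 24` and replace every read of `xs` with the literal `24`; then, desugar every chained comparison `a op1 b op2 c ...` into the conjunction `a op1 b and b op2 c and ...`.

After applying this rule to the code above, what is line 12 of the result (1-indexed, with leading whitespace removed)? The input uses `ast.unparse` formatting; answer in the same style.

Transformed code:
d = d + 24
weight = 35 * d
d = d <= 32
d += weight == step
if weight == weight and weight == weight:
    weight = 3
else:
    print(d)
step = 26 * 24
weight -= 40 - d
if 23 < d:
    handle(weight)
    weight = weight * d

handle(weight)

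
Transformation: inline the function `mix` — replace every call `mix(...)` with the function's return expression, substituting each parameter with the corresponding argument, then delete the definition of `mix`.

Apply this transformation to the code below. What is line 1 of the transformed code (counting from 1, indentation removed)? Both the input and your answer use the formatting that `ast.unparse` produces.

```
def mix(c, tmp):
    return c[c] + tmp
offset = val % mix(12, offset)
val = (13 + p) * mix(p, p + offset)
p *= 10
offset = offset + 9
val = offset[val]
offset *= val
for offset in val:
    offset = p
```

Transformed code:
offset = val % (12[12] + offset)
val = (13 + p) * (p[p] + (p + offset))
p *= 10
offset = offset + 9
val = offset[val]
offset *= val
for offset in val:
    offset = p

offset = val % (12[12] + offset)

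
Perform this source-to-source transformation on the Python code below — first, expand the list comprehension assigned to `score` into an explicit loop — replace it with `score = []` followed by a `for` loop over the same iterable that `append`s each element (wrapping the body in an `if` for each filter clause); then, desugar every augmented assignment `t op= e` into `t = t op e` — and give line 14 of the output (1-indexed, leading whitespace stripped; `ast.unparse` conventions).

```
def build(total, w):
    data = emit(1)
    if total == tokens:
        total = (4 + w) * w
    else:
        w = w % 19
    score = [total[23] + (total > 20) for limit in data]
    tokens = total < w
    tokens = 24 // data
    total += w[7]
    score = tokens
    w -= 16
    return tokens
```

Transformed code:
def build(total, w):
    data = emit(1)
    if total == tokens:
        total = (4 + w) * w
    else:
        w = w % 19
    score = []
    for limit in data:
        score.append(total[23] + (total > 20))
    tokens = total < w
    tokens = 24 // data
    total = total + w[7]
    score = tokens
    w = w - 16
    return tokens

w = w - 16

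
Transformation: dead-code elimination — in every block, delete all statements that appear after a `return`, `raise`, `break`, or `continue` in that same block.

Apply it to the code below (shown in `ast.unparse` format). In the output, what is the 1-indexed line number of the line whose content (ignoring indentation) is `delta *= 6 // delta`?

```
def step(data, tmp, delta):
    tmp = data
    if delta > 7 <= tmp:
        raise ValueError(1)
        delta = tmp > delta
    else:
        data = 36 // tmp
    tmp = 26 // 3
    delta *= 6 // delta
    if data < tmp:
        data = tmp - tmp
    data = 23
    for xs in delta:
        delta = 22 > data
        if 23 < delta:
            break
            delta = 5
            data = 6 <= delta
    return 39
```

Transformed code:
def step(data, tmp, delta):
    tmp = data
    if delta > 7 <= tmp:
        raise ValueError(1)
    else:
        data = 36 // tmp
    tmp = 26 // 3
    delta *= 6 // delta
    if data < tmp:
        data = tmp - tmp
    data = 23
    for xs in delta:
        delta = 22 > data
        if 23 < delta:
            break
    return 39

8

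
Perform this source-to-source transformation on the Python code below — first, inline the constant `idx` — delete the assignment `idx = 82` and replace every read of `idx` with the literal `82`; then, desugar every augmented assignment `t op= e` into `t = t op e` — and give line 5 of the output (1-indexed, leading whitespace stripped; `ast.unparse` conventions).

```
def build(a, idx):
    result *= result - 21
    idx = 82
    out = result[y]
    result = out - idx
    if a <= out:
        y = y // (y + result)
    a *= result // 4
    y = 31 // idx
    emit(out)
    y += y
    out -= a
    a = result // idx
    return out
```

if a <= out:

Transformed code:
def build(a, idx):
    result = result * (result - 21)
    out = result[y]
    result = out - 82
    if a <= out:
        y = y // (y + result)
    a = a * (result // 4)
    y = 31 // 82
    emit(out)
    y = y + y
    out = out - a
    a = result // 82
    return out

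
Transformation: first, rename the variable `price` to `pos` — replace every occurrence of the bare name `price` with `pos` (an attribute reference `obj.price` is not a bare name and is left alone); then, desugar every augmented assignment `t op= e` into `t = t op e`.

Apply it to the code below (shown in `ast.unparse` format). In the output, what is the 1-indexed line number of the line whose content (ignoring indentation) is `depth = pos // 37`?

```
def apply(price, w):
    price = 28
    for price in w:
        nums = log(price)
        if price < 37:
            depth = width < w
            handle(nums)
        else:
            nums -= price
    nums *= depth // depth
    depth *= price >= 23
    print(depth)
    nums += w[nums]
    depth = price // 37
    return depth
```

14

Transformed code:
def apply(pos, w):
    pos = 28
    for pos in w:
        nums = log(pos)
        if pos < 37:
            depth = width < w
            handle(nums)
        else:
            nums = nums - pos
    nums = nums * (depth // depth)
    depth = depth * (pos >= 23)
    print(depth)
    nums = nums + w[nums]
    depth = pos // 37
    return depth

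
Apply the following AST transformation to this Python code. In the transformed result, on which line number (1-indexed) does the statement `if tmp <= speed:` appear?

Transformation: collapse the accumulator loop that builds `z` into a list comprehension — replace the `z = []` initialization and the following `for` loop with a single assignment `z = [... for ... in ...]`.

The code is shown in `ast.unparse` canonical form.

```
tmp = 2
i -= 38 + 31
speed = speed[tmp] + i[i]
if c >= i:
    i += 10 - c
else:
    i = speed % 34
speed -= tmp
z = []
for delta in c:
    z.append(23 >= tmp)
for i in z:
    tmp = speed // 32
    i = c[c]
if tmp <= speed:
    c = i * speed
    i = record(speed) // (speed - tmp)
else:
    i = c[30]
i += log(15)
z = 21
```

13

Transformed code:
tmp = 2
i -= 38 + 31
speed = speed[tmp] + i[i]
if c >= i:
    i += 10 - c
else:
    i = speed % 34
speed -= tmp
z = [23 >= tmp for delta in c]
for i in z:
    tmp = speed // 32
    i = c[c]
if tmp <= speed:
    c = i * speed
    i = record(speed) // (speed - tmp)
else:
    i = c[30]
i += log(15)
z = 21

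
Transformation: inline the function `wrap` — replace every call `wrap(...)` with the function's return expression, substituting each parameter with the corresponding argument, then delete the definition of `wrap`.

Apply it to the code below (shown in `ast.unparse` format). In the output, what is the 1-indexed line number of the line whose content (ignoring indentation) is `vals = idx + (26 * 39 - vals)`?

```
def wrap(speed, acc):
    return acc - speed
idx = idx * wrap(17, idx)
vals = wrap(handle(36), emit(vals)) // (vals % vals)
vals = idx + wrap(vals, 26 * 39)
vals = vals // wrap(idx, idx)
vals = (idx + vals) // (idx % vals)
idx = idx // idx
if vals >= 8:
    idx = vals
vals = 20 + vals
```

Transformed code:
idx = idx * (idx - 17)
vals = (emit(vals) - handle(36)) // (vals % vals)
vals = idx + (26 * 39 - vals)
vals = vals // (idx - idx)
vals = (idx + vals) // (idx % vals)
idx = idx // idx
if vals >= 8:
    idx = vals
vals = 20 + vals

3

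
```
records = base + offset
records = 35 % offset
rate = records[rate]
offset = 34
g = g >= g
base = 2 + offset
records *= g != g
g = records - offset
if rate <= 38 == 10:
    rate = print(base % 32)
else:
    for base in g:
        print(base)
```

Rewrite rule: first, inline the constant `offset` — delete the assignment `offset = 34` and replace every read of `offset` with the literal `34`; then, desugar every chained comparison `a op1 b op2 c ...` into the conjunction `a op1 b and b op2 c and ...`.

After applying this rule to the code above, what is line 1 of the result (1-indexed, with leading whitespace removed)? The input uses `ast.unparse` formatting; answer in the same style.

records = base + 34

Transformed code:
records = base + 34
records = 35 % 34
rate = records[rate]
g = g >= g
base = 2 + 34
records *= g != g
g = records - 34
if rate <= 38 and 38 == 10:
    rate = print(base % 32)
else:
    for base in g:
        print(base)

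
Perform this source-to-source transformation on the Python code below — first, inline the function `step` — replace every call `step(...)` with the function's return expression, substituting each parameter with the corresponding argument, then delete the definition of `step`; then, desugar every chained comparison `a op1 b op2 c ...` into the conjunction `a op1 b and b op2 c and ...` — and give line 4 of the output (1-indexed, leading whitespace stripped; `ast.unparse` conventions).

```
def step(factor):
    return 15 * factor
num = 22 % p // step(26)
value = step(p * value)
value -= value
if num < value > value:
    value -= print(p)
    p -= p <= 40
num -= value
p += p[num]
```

if num < value and value > value:

Transformed code:
num = 22 % p // (15 * 26)
value = 15 * (p * value)
value -= value
if num < value and value > value:
    value -= print(p)
    p -= p <= 40
num -= value
p += p[num]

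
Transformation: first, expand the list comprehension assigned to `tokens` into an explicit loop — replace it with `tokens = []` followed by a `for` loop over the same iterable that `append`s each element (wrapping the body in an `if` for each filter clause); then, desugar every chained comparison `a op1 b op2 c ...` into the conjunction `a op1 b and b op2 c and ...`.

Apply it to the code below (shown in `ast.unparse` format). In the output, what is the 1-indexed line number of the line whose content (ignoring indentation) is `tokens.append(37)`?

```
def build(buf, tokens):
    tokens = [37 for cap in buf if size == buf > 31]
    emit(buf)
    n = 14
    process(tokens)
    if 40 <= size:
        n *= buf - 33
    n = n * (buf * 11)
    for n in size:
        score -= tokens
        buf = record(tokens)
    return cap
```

Transformed code:
def build(buf, tokens):
    tokens = []
    for cap in buf:
        if size == buf and buf > 31:
            tokens.append(37)
    emit(buf)
    n = 14
    process(tokens)
    if 40 <= size:
        n *= buf - 33
    n = n * (buf * 11)
    for n in size:
        score -= tokens
        buf = record(tokens)
    return cap

5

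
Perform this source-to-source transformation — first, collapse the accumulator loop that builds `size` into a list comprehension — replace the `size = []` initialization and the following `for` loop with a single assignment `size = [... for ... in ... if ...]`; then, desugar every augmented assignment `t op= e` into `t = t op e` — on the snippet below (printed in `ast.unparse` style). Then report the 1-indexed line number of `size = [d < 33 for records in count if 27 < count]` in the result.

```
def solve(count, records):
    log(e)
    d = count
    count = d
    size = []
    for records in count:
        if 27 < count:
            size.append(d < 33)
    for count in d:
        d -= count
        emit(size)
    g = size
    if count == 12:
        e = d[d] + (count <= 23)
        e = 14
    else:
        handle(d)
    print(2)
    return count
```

Transformed code:
def solve(count, records):
    log(e)
    d = count
    count = d
    size = [d < 33 for records in count if 27 < count]
    for count in d:
        d = d - count
        emit(size)
    g = size
    if count == 12:
        e = d[d] + (count <= 23)
        e = 14
    else:
        handle(d)
    print(2)
    return count

5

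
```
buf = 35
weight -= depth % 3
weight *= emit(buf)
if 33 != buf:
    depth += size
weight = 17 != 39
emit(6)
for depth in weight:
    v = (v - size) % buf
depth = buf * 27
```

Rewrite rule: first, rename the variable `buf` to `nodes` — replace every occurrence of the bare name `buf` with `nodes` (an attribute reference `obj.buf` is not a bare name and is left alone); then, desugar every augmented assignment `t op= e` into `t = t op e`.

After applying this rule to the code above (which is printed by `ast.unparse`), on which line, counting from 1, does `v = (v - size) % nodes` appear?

Transformed code:
nodes = 35
weight = weight - depth % 3
weight = weight * emit(nodes)
if 33 != nodes:
    depth = depth + size
weight = 17 != 39
emit(6)
for depth in weight:
    v = (v - size) % nodes
depth = nodes * 27

9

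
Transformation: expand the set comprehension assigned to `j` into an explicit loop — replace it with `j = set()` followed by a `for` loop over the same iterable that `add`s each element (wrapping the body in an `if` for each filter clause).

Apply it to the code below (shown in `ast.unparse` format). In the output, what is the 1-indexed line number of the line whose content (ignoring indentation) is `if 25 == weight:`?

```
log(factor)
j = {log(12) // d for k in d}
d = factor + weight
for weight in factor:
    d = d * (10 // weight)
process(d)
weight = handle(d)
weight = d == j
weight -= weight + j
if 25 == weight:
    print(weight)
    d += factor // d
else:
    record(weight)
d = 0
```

12

Transformed code:
log(factor)
j = set()
for k in d:
    j.add(log(12) // d)
d = factor + weight
for weight in factor:
    d = d * (10 // weight)
process(d)
weight = handle(d)
weight = d == j
weight -= weight + j
if 25 == weight:
    print(weight)
    d += factor // d
else:
    record(weight)
d = 0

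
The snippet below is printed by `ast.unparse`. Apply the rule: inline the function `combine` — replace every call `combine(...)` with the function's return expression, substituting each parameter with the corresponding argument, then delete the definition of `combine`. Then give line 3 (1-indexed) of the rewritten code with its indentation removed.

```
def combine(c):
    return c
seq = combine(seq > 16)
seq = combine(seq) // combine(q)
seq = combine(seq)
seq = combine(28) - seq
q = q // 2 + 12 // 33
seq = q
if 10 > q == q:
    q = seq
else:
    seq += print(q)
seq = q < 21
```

Transformed code:
seq = seq > 16
seq = seq // q
seq = seq
seq = 28 - seq
q = q // 2 + 12 // 33
seq = q
if 10 > q == q:
    q = seq
else:
    seq += print(q)
seq = q < 21

seq = seq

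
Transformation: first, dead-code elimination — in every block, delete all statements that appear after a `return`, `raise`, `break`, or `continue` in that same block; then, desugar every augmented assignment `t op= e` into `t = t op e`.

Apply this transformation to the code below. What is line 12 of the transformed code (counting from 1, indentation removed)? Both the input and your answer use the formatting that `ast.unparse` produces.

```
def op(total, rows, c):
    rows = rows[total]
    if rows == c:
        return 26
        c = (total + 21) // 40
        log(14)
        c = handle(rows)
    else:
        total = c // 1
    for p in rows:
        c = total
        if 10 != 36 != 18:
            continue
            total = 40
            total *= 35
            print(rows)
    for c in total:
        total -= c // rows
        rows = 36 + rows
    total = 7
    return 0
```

total = total - c // rows

Transformed code:
def op(total, rows, c):
    rows = rows[total]
    if rows == c:
        return 26
    else:
        total = c // 1
    for p in rows:
        c = total
        if 10 != 36 != 18:
            continue
    for c in total:
        total = total - c // rows
        rows = 36 + rows
    total = 7
    return 0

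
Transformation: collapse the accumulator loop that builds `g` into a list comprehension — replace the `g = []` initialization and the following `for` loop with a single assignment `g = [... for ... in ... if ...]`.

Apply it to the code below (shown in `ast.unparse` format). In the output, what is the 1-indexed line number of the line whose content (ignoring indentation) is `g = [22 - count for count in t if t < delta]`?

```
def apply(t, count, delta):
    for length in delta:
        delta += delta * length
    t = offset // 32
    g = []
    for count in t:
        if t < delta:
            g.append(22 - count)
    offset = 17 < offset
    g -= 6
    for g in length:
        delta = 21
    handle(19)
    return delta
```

Transformed code:
def apply(t, count, delta):
    for length in delta:
        delta += delta * length
    t = offset // 32
    g = [22 - count for count in t if t < delta]
    offset = 17 < offset
    g -= 6
    for g in length:
        delta = 21
    handle(19)
    return delta

5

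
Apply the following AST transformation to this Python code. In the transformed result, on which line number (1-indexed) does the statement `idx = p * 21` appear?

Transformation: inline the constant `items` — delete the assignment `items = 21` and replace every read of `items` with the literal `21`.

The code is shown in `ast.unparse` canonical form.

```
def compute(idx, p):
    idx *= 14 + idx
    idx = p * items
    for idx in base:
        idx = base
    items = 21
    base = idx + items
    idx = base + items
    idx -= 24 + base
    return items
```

3

Transformed code:
def compute(idx, p):
    idx *= 14 + idx
    idx = p * 21
    for idx in base:
        idx = base
    base = idx + 21
    idx = base + 21
    idx -= 24 + base
    return 21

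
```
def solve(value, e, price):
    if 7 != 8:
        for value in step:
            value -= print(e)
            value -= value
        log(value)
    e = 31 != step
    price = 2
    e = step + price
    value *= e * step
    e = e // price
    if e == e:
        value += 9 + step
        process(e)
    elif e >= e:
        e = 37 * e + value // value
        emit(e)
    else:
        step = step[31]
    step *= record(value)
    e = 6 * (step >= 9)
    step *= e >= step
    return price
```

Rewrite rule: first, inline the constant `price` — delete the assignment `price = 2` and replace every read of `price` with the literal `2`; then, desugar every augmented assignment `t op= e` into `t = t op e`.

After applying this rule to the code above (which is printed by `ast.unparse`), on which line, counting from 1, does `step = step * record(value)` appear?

Transformed code:
def solve(value, e, price):
    if 7 != 8:
        for value in step:
            value = value - print(e)
            value = value - value
        log(value)
    e = 31 != step
    e = step + 2
    value = value * (e * step)
    e = e // 2
    if e == e:
        value = value + (9 + step)
        process(e)
    elif e >= e:
        e = 37 * e + value // value
        emit(e)
    else:
        step = step[31]
    step = step * record(value)
    e = 6 * (step >= 9)
    step = step * (e >= step)
    return 2

19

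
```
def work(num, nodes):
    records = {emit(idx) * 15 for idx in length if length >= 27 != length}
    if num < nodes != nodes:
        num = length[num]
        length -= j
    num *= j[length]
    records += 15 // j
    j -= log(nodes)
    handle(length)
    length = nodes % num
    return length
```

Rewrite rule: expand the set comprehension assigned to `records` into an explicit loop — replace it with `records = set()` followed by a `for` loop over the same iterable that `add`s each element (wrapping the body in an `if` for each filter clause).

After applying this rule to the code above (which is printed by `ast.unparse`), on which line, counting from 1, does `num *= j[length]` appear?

Transformed code:
def work(num, nodes):
    records = set()
    for idx in length:
        if length >= 27 != length:
            records.add(emit(idx) * 15)
    if num < nodes != nodes:
        num = length[num]
        length -= j
    num *= j[length]
    records += 15 // j
    j -= log(nodes)
    handle(length)
    length = nodes % num
    return length

9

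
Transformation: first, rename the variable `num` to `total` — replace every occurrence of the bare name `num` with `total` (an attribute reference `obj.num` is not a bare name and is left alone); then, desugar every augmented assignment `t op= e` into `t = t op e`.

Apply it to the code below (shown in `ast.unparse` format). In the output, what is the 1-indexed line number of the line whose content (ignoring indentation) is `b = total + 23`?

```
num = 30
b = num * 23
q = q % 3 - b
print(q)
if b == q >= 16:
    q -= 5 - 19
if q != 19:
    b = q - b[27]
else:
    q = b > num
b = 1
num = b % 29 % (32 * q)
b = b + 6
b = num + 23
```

14

Transformed code:
total = 30
b = total * 23
q = q % 3 - b
print(q)
if b == q >= 16:
    q = q - (5 - 19)
if q != 19:
    b = q - b[27]
else:
    q = b > total
b = 1
total = b % 29 % (32 * q)
b = b + 6
b = total + 23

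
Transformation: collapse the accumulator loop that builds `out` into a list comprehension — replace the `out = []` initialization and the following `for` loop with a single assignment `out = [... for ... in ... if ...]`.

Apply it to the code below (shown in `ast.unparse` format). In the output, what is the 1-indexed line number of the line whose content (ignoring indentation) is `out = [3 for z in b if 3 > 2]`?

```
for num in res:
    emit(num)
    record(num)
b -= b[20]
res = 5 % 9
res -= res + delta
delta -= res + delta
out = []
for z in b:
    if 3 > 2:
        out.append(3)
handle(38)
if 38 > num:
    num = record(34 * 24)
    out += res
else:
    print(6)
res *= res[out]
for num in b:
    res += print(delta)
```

8

Transformed code:
for num in res:
    emit(num)
    record(num)
b -= b[20]
res = 5 % 9
res -= res + delta
delta -= res + delta
out = [3 for z in b if 3 > 2]
handle(38)
if 38 > num:
    num = record(34 * 24)
    out += res
else:
    print(6)
res *= res[out]
for num in b:
    res += print(delta)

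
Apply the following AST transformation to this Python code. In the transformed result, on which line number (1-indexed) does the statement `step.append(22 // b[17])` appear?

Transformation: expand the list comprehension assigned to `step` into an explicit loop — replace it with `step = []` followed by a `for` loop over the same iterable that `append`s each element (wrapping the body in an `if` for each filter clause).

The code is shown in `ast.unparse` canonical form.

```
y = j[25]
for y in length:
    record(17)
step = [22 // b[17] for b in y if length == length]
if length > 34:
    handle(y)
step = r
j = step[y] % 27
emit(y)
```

Transformed code:
y = j[25]
for y in length:
    record(17)
step = []
for b in y:
    if length == length:
        step.append(22 // b[17])
if length > 34:
    handle(y)
step = r
j = step[y] % 27
emit(y)

7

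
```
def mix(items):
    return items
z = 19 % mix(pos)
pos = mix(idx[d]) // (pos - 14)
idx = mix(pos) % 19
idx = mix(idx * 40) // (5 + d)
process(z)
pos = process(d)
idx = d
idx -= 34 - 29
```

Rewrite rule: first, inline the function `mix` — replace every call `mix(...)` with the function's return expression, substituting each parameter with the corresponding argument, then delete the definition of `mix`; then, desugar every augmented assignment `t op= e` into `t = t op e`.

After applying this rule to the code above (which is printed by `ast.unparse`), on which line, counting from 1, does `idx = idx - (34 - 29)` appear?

Transformed code:
z = 19 % pos
pos = idx[d] // (pos - 14)
idx = pos % 19
idx = idx * 40 // (5 + d)
process(z)
pos = process(d)
idx = d
idx = idx - (34 - 29)

8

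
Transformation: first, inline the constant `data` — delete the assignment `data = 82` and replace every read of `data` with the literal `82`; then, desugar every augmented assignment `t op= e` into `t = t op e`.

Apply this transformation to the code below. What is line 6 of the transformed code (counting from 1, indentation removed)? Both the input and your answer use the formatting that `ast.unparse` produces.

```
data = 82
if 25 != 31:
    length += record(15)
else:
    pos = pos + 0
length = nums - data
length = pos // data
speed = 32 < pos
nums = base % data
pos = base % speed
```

Transformed code:
if 25 != 31:
    length = length + record(15)
else:
    pos = pos + 0
length = nums - 82
length = pos // 82
speed = 32 < pos
nums = base % 82
pos = base % speed

length = pos // 82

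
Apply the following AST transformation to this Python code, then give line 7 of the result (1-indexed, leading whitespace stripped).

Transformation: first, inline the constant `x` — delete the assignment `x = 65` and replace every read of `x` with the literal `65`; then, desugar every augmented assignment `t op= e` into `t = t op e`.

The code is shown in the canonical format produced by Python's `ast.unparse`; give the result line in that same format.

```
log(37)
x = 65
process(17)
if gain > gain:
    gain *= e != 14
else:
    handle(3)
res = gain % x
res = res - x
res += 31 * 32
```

res = gain % 65

Transformed code:
log(37)
process(17)
if gain > gain:
    gain = gain * (e != 14)
else:
    handle(3)
res = gain % 65
res = res - 65
res = res + 31 * 32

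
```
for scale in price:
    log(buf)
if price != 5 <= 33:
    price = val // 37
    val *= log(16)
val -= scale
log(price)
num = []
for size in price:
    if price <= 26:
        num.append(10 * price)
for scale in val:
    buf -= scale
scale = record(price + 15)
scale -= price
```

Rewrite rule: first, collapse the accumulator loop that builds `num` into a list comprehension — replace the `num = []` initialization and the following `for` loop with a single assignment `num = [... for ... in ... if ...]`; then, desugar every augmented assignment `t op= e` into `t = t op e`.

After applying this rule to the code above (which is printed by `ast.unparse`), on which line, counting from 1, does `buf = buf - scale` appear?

Transformed code:
for scale in price:
    log(buf)
if price != 5 <= 33:
    price = val // 37
    val = val * log(16)
val = val - scale
log(price)
num = [10 * price for size in price if price <= 26]
for scale in val:
    buf = buf - scale
scale = record(price + 15)
scale = scale - price

10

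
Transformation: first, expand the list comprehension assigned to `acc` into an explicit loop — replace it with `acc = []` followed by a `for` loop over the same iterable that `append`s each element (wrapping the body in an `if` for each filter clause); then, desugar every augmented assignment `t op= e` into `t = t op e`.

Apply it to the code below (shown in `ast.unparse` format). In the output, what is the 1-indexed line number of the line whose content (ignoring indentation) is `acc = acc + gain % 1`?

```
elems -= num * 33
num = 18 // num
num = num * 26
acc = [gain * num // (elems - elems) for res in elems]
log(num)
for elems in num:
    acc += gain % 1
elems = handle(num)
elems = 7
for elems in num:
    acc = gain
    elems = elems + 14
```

9

Transformed code:
elems = elems - num * 33
num = 18 // num
num = num * 26
acc = []
for res in elems:
    acc.append(gain * num // (elems - elems))
log(num)
for elems in num:
    acc = acc + gain % 1
elems = handle(num)
elems = 7
for elems in num:
    acc = gain
    elems = elems + 14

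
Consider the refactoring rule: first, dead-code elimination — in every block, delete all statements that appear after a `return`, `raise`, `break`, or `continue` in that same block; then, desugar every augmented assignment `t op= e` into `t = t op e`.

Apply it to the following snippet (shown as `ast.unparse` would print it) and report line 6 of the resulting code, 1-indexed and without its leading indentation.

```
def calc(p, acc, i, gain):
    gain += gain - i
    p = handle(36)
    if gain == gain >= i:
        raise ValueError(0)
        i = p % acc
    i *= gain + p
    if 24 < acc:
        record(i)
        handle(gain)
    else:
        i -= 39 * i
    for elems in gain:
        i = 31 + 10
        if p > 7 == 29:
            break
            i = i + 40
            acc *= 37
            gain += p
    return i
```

Transformed code:
def calc(p, acc, i, gain):
    gain = gain + (gain - i)
    p = handle(36)
    if gain == gain >= i:
        raise ValueError(0)
    i = i * (gain + p)
    if 24 < acc:
        record(i)
        handle(gain)
    else:
        i = i - 39 * i
    for elems in gain:
        i = 31 + 10
        if p > 7 == 29:
            break
    return i

i = i * (gain + p)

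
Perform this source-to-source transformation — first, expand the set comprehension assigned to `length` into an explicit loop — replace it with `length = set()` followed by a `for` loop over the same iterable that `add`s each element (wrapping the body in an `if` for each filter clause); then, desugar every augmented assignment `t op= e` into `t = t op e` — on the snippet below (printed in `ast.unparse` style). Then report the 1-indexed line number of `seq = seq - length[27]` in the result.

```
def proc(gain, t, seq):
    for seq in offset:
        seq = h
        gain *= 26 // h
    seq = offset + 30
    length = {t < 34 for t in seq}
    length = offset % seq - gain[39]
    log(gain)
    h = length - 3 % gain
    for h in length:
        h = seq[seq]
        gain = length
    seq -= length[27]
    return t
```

Transformed code:
def proc(gain, t, seq):
    for seq in offset:
        seq = h
        gain = gain * (26 // h)
    seq = offset + 30
    length = set()
    for t in seq:
        length.add(t < 34)
    length = offset % seq - gain[39]
    log(gain)
    h = length - 3 % gain
    for h in length:
        h = seq[seq]
        gain = length
    seq = seq - length[27]
    return t

15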